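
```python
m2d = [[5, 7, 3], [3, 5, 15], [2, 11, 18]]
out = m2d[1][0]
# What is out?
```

m2d[1] = [3, 5, 15]. Taking column 0 of that row yields 3.

3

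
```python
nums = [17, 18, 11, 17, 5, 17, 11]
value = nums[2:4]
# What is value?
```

nums has length 7. The slice nums[2:4] selects indices [2, 3] (2->11, 3->17), giving [11, 17].

[11, 17]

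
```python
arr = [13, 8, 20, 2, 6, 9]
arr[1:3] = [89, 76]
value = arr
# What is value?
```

arr starts as [13, 8, 20, 2, 6, 9] (length 6). The slice arr[1:3] covers indices [1, 2] with values [8, 20]. Replacing that slice with [89, 76] (same length) produces [13, 89, 76, 2, 6, 9].

[13, 89, 76, 2, 6, 9]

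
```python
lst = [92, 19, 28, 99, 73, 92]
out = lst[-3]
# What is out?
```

lst has length 6. Negative index -3 maps to positive index 6 + (-3) = 3. lst[3] = 99.

99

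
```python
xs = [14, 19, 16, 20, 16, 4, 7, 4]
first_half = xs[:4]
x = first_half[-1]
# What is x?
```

xs has length 8. The slice xs[:4] selects indices [0, 1, 2, 3] (0->14, 1->19, 2->16, 3->20), giving [14, 19, 16, 20]. So first_half = [14, 19, 16, 20]. Then first_half[-1] = 20.

20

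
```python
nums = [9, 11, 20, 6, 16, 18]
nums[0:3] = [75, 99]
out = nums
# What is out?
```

nums starts as [9, 11, 20, 6, 16, 18] (length 6). The slice nums[0:3] covers indices [0, 1, 2] with values [9, 11, 20]. Replacing that slice with [75, 99] (different length) produces [75, 99, 6, 16, 18].

[75, 99, 6, 16, 18]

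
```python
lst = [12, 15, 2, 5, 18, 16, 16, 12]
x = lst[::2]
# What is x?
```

lst has length 8. The slice lst[::2] selects indices [0, 2, 4, 6] (0->12, 2->2, 4->18, 6->16), giving [12, 2, 18, 16].

[12, 2, 18, 16]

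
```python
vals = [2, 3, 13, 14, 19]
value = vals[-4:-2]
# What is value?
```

vals has length 5. The slice vals[-4:-2] selects indices [1, 2] (1->3, 2->13), giving [3, 13].

[3, 13]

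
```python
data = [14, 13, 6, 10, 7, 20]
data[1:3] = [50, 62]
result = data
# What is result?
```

data starts as [14, 13, 6, 10, 7, 20] (length 6). The slice data[1:3] covers indices [1, 2] with values [13, 6]. Replacing that slice with [50, 62] (same length) produces [14, 50, 62, 10, 7, 20].

[14, 50, 62, 10, 7, 20]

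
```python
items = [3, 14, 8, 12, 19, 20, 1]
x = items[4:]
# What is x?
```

items has length 7. The slice items[4:] selects indices [4, 5, 6] (4->19, 5->20, 6->1), giving [19, 20, 1].

[19, 20, 1]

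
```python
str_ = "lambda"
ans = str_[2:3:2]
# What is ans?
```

str_ has length 6. The slice str_[2:3:2] selects indices [2] (2->'m'), giving 'm'.

'm'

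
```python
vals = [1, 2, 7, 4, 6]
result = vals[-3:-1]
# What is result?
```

vals has length 5. The slice vals[-3:-1] selects indices [2, 3] (2->7, 3->4), giving [7, 4].

[7, 4]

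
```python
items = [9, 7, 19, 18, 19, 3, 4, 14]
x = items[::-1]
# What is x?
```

items has length 8. The slice items[::-1] selects indices [7, 6, 5, 4, 3, 2, 1, 0] (7->14, 6->4, 5->3, 4->19, 3->18, 2->19, 1->7, 0->9), giving [14, 4, 3, 19, 18, 19, 7, 9].

[14, 4, 3, 19, 18, 19, 7, 9]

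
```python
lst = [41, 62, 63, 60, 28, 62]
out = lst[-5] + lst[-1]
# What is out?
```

lst has length 6. Negative index -5 maps to positive index 6 + (-5) = 1. lst[1] = 62.
lst has length 6. Negative index -1 maps to positive index 6 + (-1) = 5. lst[5] = 62.
Sum: 62 + 62 = 124.

124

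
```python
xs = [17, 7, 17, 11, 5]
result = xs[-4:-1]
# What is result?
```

xs has length 5. The slice xs[-4:-1] selects indices [1, 2, 3] (1->7, 2->17, 3->11), giving [7, 17, 11].

[7, 17, 11]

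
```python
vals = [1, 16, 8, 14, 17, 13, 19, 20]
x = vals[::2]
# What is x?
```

vals has length 8. The slice vals[::2] selects indices [0, 2, 4, 6] (0->1, 2->8, 4->17, 6->19), giving [1, 8, 17, 19].

[1, 8, 17, 19]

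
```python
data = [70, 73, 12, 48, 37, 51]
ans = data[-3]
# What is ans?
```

data has length 6. Negative index -3 maps to positive index 6 + (-3) = 3. data[3] = 48.

48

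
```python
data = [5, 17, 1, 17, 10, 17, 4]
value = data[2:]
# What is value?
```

data has length 7. The slice data[2:] selects indices [2, 3, 4, 5, 6] (2->1, 3->17, 4->10, 5->17, 6->4), giving [1, 17, 10, 17, 4].

[1, 17, 10, 17, 4]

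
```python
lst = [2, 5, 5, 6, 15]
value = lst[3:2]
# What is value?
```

lst has length 5. The slice lst[3:2] resolves to an empty index range, so the result is [].

[]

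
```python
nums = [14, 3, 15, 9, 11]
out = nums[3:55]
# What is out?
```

nums has length 5. The slice nums[3:55] selects indices [3, 4] (3->9, 4->11), giving [9, 11].

[9, 11]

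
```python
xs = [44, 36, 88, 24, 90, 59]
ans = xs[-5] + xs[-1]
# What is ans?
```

xs has length 6. Negative index -5 maps to positive index 6 + (-5) = 1. xs[1] = 36.
xs has length 6. Negative index -1 maps to positive index 6 + (-1) = 5. xs[5] = 59.
Sum: 36 + 59 = 95.

95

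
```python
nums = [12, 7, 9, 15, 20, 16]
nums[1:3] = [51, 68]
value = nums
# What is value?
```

nums starts as [12, 7, 9, 15, 20, 16] (length 6). The slice nums[1:3] covers indices [1, 2] with values [7, 9]. Replacing that slice with [51, 68] (same length) produces [12, 51, 68, 15, 20, 16].

[12, 51, 68, 15, 20, 16]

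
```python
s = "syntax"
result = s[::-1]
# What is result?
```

s has length 6. The slice s[::-1] selects indices [5, 4, 3, 2, 1, 0] (5->'x', 4->'a', 3->'t', 2->'n', 1->'y', 0->'s'), giving 'xatnys'.

'xatnys'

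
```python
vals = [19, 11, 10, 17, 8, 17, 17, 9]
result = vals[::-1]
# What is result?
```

vals has length 8. The slice vals[::-1] selects indices [7, 6, 5, 4, 3, 2, 1, 0] (7->9, 6->17, 5->17, 4->8, 3->17, 2->10, 1->11, 0->19), giving [9, 17, 17, 8, 17, 10, 11, 19].

[9, 17, 17, 8, 17, 10, 11, 19]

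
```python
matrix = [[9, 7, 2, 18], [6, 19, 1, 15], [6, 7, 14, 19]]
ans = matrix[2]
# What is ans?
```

matrix has 3 rows. Row 2 is [6, 7, 14, 19].

[6, 7, 14, 19]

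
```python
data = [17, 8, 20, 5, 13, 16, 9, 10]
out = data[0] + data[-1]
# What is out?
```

data has length 8. data[0] = 17.
data has length 8. Negative index -1 maps to positive index 8 + (-1) = 7. data[7] = 10.
Sum: 17 + 10 = 27.

27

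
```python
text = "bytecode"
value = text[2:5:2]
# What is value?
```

text has length 8. The slice text[2:5:2] selects indices [2, 4] (2->'t', 4->'c'), giving 'tc'.

'tc'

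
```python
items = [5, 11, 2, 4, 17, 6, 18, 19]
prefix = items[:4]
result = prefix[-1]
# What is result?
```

items has length 8. The slice items[:4] selects indices [0, 1, 2, 3] (0->5, 1->11, 2->2, 3->4), giving [5, 11, 2, 4]. So prefix = [5, 11, 2, 4]. Then prefix[-1] = 4.

4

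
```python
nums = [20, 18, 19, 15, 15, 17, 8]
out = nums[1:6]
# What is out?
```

nums has length 7. The slice nums[1:6] selects indices [1, 2, 3, 4, 5] (1->18, 2->19, 3->15, 4->15, 5->17), giving [18, 19, 15, 15, 17].

[18, 19, 15, 15, 17]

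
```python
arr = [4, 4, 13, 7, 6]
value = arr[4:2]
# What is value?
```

arr has length 5. The slice arr[4:2] resolves to an empty index range, so the result is [].

[]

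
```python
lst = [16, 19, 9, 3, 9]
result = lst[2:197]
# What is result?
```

lst has length 5. The slice lst[2:197] selects indices [2, 3, 4] (2->9, 3->3, 4->9), giving [9, 3, 9].

[9, 3, 9]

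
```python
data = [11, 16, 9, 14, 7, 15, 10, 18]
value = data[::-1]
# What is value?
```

data has length 8. The slice data[::-1] selects indices [7, 6, 5, 4, 3, 2, 1, 0] (7->18, 6->10, 5->15, 4->7, 3->14, 2->9, 1->16, 0->11), giving [18, 10, 15, 7, 14, 9, 16, 11].

[18, 10, 15, 7, 14, 9, 16, 11]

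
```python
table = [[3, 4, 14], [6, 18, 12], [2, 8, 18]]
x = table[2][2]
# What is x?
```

table[2] = [2, 8, 18]. Taking column 2 of that row yields 18.

18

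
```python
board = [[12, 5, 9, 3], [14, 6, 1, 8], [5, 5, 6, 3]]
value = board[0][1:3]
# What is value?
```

board[0] = [12, 5, 9, 3]. board[0] has length 4. The slice board[0][1:3] selects indices [1, 2] (1->5, 2->9), giving [5, 9].

[5, 9]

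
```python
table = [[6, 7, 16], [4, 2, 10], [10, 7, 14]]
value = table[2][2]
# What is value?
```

table[2] = [10, 7, 14]. Taking column 2 of that row yields 14.

14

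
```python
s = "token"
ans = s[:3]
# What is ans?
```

s has length 5. The slice s[:3] selects indices [0, 1, 2] (0->'t', 1->'o', 2->'k'), giving 'tok'.

'tok'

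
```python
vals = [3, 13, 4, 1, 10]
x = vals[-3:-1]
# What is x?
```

vals has length 5. The slice vals[-3:-1] selects indices [2, 3] (2->4, 3->1), giving [4, 1].

[4, 1]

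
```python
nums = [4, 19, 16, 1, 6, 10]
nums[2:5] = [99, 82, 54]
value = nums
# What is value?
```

nums starts as [4, 19, 16, 1, 6, 10] (length 6). The slice nums[2:5] covers indices [2, 3, 4] with values [16, 1, 6]. Replacing that slice with [99, 82, 54] (same length) produces [4, 19, 99, 82, 54, 10].

[4, 19, 99, 82, 54, 10]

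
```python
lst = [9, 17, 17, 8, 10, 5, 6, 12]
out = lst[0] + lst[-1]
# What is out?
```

lst has length 8. lst[0] = 9.
lst has length 8. Negative index -1 maps to positive index 8 + (-1) = 7. lst[7] = 12.
Sum: 9 + 12 = 21.

21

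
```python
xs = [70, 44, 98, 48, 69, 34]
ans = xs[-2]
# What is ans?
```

xs has length 6. Negative index -2 maps to positive index 6 + (-2) = 4. xs[4] = 69.

69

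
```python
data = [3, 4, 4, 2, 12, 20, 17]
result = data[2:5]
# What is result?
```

data has length 7. The slice data[2:5] selects indices [2, 3, 4] (2->4, 3->2, 4->12), giving [4, 2, 12].

[4, 2, 12]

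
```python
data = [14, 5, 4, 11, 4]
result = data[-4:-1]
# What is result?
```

data has length 5. The slice data[-4:-1] selects indices [1, 2, 3] (1->5, 2->4, 3->11), giving [5, 4, 11].

[5, 4, 11]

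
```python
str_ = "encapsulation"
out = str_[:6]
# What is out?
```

str_ has length 13. The slice str_[:6] selects indices [0, 1, 2, 3, 4, 5] (0->'e', 1->'n', 2->'c', 3->'a', 4->'p', 5->'s'), giving 'encaps'.

'encaps'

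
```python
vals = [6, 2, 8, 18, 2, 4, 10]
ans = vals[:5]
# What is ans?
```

vals has length 7. The slice vals[:5] selects indices [0, 1, 2, 3, 4] (0->6, 1->2, 2->8, 3->18, 4->2), giving [6, 2, 8, 18, 2].

[6, 2, 8, 18, 2]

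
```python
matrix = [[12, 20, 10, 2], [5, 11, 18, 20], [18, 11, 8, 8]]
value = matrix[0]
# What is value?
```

matrix has 3 rows. Row 0 is [12, 20, 10, 2].

[12, 20, 10, 2]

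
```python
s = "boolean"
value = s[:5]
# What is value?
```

s has length 7. The slice s[:5] selects indices [0, 1, 2, 3, 4] (0->'b', 1->'o', 2->'o', 3->'l', 4->'e'), giving 'boole'.

'boole'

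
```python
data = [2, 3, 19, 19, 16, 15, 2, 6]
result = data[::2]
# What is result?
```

data has length 8. The slice data[::2] selects indices [0, 2, 4, 6] (0->2, 2->19, 4->16, 6->2), giving [2, 19, 16, 2].

[2, 19, 16, 2]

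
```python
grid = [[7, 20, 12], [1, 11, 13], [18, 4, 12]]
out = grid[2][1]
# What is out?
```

grid[2] = [18, 4, 12]. Taking column 1 of that row yields 4.

4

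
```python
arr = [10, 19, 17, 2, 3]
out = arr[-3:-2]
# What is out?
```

arr has length 5. The slice arr[-3:-2] selects indices [2] (2->17), giving [17].

[17]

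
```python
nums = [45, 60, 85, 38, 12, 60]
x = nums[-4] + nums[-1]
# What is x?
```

nums has length 6. Negative index -4 maps to positive index 6 + (-4) = 2. nums[2] = 85.
nums has length 6. Negative index -1 maps to positive index 6 + (-1) = 5. nums[5] = 60.
Sum: 85 + 60 = 145.

145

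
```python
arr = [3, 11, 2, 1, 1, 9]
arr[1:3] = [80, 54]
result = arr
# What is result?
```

arr starts as [3, 11, 2, 1, 1, 9] (length 6). The slice arr[1:3] covers indices [1, 2] with values [11, 2]. Replacing that slice with [80, 54] (same length) produces [3, 80, 54, 1, 1, 9].

[3, 80, 54, 1, 1, 9]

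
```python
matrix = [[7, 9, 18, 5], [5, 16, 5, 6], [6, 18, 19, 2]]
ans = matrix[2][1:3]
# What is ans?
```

matrix[2] = [6, 18, 19, 2]. matrix[2] has length 4. The slice matrix[2][1:3] selects indices [1, 2] (1->18, 2->19), giving [18, 19].

[18, 19]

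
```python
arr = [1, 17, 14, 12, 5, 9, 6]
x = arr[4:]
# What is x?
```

arr has length 7. The slice arr[4:] selects indices [4, 5, 6] (4->5, 5->9, 6->6), giving [5, 9, 6].

[5, 9, 6]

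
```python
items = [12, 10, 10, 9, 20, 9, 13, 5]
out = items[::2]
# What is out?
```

items has length 8. The slice items[::2] selects indices [0, 2, 4, 6] (0->12, 2->10, 4->20, 6->13), giving [12, 10, 20, 13].

[12, 10, 20, 13]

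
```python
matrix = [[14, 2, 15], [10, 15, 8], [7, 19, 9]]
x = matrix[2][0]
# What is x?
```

matrix[2] = [7, 19, 9]. Taking column 0 of that row yields 7.

7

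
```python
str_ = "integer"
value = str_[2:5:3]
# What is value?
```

str_ has length 7. The slice str_[2:5:3] selects indices [2] (2->'t'), giving 't'.

't'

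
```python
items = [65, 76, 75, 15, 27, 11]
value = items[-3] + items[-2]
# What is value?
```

items has length 6. Negative index -3 maps to positive index 6 + (-3) = 3. items[3] = 15.
items has length 6. Negative index -2 maps to positive index 6 + (-2) = 4. items[4] = 27.
Sum: 15 + 27 = 42.

42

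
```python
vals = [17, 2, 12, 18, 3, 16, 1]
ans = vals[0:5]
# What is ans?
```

vals has length 7. The slice vals[0:5] selects indices [0, 1, 2, 3, 4] (0->17, 1->2, 2->12, 3->18, 4->3), giving [17, 2, 12, 18, 3].

[17, 2, 12, 18, 3]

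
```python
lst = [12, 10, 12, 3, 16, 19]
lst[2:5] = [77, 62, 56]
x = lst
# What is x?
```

lst starts as [12, 10, 12, 3, 16, 19] (length 6). The slice lst[2:5] covers indices [2, 3, 4] with values [12, 3, 16]. Replacing that slice with [77, 62, 56] (same length) produces [12, 10, 77, 62, 56, 19].

[12, 10, 77, 62, 56, 19]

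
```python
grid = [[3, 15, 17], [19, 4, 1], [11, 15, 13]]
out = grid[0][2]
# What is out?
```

grid[0] = [3, 15, 17]. Taking column 2 of that row yields 17.

17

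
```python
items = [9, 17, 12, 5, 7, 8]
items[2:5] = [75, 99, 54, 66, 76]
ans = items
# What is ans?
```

items starts as [9, 17, 12, 5, 7, 8] (length 6). The slice items[2:5] covers indices [2, 3, 4] with values [12, 5, 7]. Replacing that slice with [75, 99, 54, 66, 76] (different length) produces [9, 17, 75, 99, 54, 66, 76, 8].

[9, 17, 75, 99, 54, 66, 76, 8]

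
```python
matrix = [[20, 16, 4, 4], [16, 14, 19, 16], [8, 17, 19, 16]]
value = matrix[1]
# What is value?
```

matrix has 3 rows. Row 1 is [16, 14, 19, 16].

[16, 14, 19, 16]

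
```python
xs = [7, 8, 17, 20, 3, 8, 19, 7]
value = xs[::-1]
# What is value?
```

xs has length 8. The slice xs[::-1] selects indices [7, 6, 5, 4, 3, 2, 1, 0] (7->7, 6->19, 5->8, 4->3, 3->20, 2->17, 1->8, 0->7), giving [7, 19, 8, 3, 20, 17, 8, 7].

[7, 19, 8, 3, 20, 17, 8, 7]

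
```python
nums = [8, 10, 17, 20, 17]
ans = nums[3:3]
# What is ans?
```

nums has length 5. The slice nums[3:3] resolves to an empty index range, so the result is [].

[]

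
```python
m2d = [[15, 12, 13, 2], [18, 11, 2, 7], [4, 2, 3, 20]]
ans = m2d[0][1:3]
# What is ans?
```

m2d[0] = [15, 12, 13, 2]. m2d[0] has length 4. The slice m2d[0][1:3] selects indices [1, 2] (1->12, 2->13), giving [12, 13].

[12, 13]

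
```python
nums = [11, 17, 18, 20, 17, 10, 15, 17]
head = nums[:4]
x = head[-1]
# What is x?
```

nums has length 8. The slice nums[:4] selects indices [0, 1, 2, 3] (0->11, 1->17, 2->18, 3->20), giving [11, 17, 18, 20]. So head = [11, 17, 18, 20]. Then head[-1] = 20.

20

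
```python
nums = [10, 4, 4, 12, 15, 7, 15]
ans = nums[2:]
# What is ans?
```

nums has length 7. The slice nums[2:] selects indices [2, 3, 4, 5, 6] (2->4, 3->12, 4->15, 5->7, 6->15), giving [4, 12, 15, 7, 15].

[4, 12, 15, 7, 15]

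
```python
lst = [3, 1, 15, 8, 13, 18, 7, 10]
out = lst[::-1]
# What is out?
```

lst has length 8. The slice lst[::-1] selects indices [7, 6, 5, 4, 3, 2, 1, 0] (7->10, 6->7, 5->18, 4->13, 3->8, 2->15, 1->1, 0->3), giving [10, 7, 18, 13, 8, 15, 1, 3].

[10, 7, 18, 13, 8, 15, 1, 3]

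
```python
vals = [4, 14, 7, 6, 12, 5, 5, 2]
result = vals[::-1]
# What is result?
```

vals has length 8. The slice vals[::-1] selects indices [7, 6, 5, 4, 3, 2, 1, 0] (7->2, 6->5, 5->5, 4->12, 3->6, 2->7, 1->14, 0->4), giving [2, 5, 5, 12, 6, 7, 14, 4].

[2, 5, 5, 12, 6, 7, 14, 4]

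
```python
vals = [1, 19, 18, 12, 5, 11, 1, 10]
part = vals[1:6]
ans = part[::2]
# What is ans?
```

vals has length 8. The slice vals[1:6] selects indices [1, 2, 3, 4, 5] (1->19, 2->18, 3->12, 4->5, 5->11), giving [19, 18, 12, 5, 11]. So part = [19, 18, 12, 5, 11]. part has length 5. The slice part[::2] selects indices [0, 2, 4] (0->19, 2->12, 4->11), giving [19, 12, 11].

[19, 12, 11]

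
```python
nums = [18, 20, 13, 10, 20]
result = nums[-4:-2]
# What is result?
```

nums has length 5. The slice nums[-4:-2] selects indices [1, 2] (1->20, 2->13), giving [20, 13].

[20, 13]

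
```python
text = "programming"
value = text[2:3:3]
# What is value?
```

text has length 11. The slice text[2:3:3] selects indices [2] (2->'o'), giving 'o'.

'o'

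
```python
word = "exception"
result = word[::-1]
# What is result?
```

word has length 9. The slice word[::-1] selects indices [8, 7, 6, 5, 4, 3, 2, 1, 0] (8->'n', 7->'o', 6->'i', 5->'t', 4->'p', 3->'e', 2->'c', 1->'x', 0->'e'), giving 'noitpecxe'.

'noitpecxe'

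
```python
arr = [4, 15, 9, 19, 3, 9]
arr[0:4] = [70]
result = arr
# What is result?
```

arr starts as [4, 15, 9, 19, 3, 9] (length 6). The slice arr[0:4] covers indices [0, 1, 2, 3] with values [4, 15, 9, 19]. Replacing that slice with [70] (different length) produces [70, 3, 9].

[70, 3, 9]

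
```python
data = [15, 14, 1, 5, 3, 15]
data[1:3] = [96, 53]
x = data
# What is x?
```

data starts as [15, 14, 1, 5, 3, 15] (length 6). The slice data[1:3] covers indices [1, 2] with values [14, 1]. Replacing that slice with [96, 53] (same length) produces [15, 96, 53, 5, 3, 15].

[15, 96, 53, 5, 3, 15]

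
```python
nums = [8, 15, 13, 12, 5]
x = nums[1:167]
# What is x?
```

nums has length 5. The slice nums[1:167] selects indices [1, 2, 3, 4] (1->15, 2->13, 3->12, 4->5), giving [15, 13, 12, 5].

[15, 13, 12, 5]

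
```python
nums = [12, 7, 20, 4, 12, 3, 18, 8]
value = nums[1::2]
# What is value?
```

nums has length 8. The slice nums[1::2] selects indices [1, 3, 5, 7] (1->7, 3->4, 5->3, 7->8), giving [7, 4, 3, 8].

[7, 4, 3, 8]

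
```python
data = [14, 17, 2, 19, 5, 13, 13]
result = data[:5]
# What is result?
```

data has length 7. The slice data[:5] selects indices [0, 1, 2, 3, 4] (0->14, 1->17, 2->2, 3->19, 4->5), giving [14, 17, 2, 19, 5].

[14, 17, 2, 19, 5]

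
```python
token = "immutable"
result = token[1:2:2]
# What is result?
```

token has length 9. The slice token[1:2:2] selects indices [1] (1->'m'), giving 'm'.

'm'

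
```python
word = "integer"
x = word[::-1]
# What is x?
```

word has length 7. The slice word[::-1] selects indices [6, 5, 4, 3, 2, 1, 0] (6->'r', 5->'e', 4->'g', 3->'e', 2->'t', 1->'n', 0->'i'), giving 'regetni'.

'regetni'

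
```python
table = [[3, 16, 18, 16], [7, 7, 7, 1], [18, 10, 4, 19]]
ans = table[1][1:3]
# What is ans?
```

table[1] = [7, 7, 7, 1]. table[1] has length 4. The slice table[1][1:3] selects indices [1, 2] (1->7, 2->7), giving [7, 7].

[7, 7]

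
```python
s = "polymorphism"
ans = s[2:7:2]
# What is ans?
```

s has length 12. The slice s[2:7:2] selects indices [2, 4, 6] (2->'l', 4->'m', 6->'r'), giving 'lmr'.

'lmr'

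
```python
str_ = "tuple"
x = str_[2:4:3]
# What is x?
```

str_ has length 5. The slice str_[2:4:3] selects indices [2] (2->'p'), giving 'p'.

'p'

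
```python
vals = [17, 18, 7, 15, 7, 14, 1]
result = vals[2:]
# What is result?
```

vals has length 7. The slice vals[2:] selects indices [2, 3, 4, 5, 6] (2->7, 3->15, 4->7, 5->14, 6->1), giving [7, 15, 7, 14, 1].

[7, 15, 7, 14, 1]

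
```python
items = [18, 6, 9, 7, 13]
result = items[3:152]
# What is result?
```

items has length 5. The slice items[3:152] selects indices [3, 4] (3->7, 4->13), giving [7, 13].

[7, 13]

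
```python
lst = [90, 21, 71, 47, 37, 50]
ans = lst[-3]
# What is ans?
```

lst has length 6. Negative index -3 maps to positive index 6 + (-3) = 3. lst[3] = 47.

47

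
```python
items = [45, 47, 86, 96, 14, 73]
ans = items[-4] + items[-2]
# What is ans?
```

items has length 6. Negative index -4 maps to positive index 6 + (-4) = 2. items[2] = 86.
items has length 6. Negative index -2 maps to positive index 6 + (-2) = 4. items[4] = 14.
Sum: 86 + 14 = 100.

100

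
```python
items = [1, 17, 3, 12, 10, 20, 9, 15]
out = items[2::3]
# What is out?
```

items has length 8. The slice items[2::3] selects indices [2, 5] (2->3, 5->20), giving [3, 20].

[3, 20]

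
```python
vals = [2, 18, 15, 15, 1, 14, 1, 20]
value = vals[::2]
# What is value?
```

vals has length 8. The slice vals[::2] selects indices [0, 2, 4, 6] (0->2, 2->15, 4->1, 6->1), giving [2, 15, 1, 1].

[2, 15, 1, 1]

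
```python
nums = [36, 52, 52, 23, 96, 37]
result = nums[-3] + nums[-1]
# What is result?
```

nums has length 6. Negative index -3 maps to positive index 6 + (-3) = 3. nums[3] = 23.
nums has length 6. Negative index -1 maps to positive index 6 + (-1) = 5. nums[5] = 37.
Sum: 23 + 37 = 60.

60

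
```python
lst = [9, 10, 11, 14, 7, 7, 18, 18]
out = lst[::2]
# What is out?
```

lst has length 8. The slice lst[::2] selects indices [0, 2, 4, 6] (0->9, 2->11, 4->7, 6->18), giving [9, 11, 7, 18].

[9, 11, 7, 18]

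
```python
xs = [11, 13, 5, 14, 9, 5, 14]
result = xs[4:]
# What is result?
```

xs has length 7. The slice xs[4:] selects indices [4, 5, 6] (4->9, 5->5, 6->14), giving [9, 5, 14].

[9, 5, 14]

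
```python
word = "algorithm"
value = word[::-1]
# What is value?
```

word has length 9. The slice word[::-1] selects indices [8, 7, 6, 5, 4, 3, 2, 1, 0] (8->'m', 7->'h', 6->'t', 5->'i', 4->'r', 3->'o', 2->'g', 1->'l', 0->'a'), giving 'mhtirogla'.

'mhtirogla'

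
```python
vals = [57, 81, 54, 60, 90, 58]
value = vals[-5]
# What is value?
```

vals has length 6. Negative index -5 maps to positive index 6 + (-5) = 1. vals[1] = 81.

81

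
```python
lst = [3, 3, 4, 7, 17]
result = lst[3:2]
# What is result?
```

lst has length 5. The slice lst[3:2] resolves to an empty index range, so the result is [].

[]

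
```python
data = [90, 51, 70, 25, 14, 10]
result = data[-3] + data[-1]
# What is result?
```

data has length 6. Negative index -3 maps to positive index 6 + (-3) = 3. data[3] = 25.
data has length 6. Negative index -1 maps to positive index 6 + (-1) = 5. data[5] = 10.
Sum: 25 + 10 = 35.

35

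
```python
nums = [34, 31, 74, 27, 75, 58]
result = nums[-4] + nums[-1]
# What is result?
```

nums has length 6. Negative index -4 maps to positive index 6 + (-4) = 2. nums[2] = 74.
nums has length 6. Negative index -1 maps to positive index 6 + (-1) = 5. nums[5] = 58.
Sum: 74 + 58 = 132.

132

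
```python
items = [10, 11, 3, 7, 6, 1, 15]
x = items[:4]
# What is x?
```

items has length 7. The slice items[:4] selects indices [0, 1, 2, 3] (0->10, 1->11, 2->3, 3->7), giving [10, 11, 3, 7].

[10, 11, 3, 7]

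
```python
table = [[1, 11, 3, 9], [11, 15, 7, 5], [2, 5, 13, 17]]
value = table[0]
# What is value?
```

table has 3 rows. Row 0 is [1, 11, 3, 9].

[1, 11, 3, 9]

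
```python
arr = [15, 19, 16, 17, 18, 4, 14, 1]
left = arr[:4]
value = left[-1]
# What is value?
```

arr has length 8. The slice arr[:4] selects indices [0, 1, 2, 3] (0->15, 1->19, 2->16, 3->17), giving [15, 19, 16, 17]. So left = [15, 19, 16, 17]. Then left[-1] = 17.

17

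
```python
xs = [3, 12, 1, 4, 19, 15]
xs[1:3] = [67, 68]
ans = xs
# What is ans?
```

xs starts as [3, 12, 1, 4, 19, 15] (length 6). The slice xs[1:3] covers indices [1, 2] with values [12, 1]. Replacing that slice with [67, 68] (same length) produces [3, 67, 68, 4, 19, 15].

[3, 67, 68, 4, 19, 15]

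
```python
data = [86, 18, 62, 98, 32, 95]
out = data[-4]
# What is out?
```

data has length 6. Negative index -4 maps to positive index 6 + (-4) = 2. data[2] = 62.

62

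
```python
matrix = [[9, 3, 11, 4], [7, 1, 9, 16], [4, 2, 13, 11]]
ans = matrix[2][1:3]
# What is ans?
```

matrix[2] = [4, 2, 13, 11]. matrix[2] has length 4. The slice matrix[2][1:3] selects indices [1, 2] (1->2, 2->13), giving [2, 13].

[2, 13]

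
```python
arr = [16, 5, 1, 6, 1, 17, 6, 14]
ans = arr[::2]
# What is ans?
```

arr has length 8. The slice arr[::2] selects indices [0, 2, 4, 6] (0->16, 2->1, 4->1, 6->6), giving [16, 1, 1, 6].

[16, 1, 1, 6]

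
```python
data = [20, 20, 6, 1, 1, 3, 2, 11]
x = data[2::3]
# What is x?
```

data has length 8. The slice data[2::3] selects indices [2, 5] (2->6, 5->3), giving [6, 3].

[6, 3]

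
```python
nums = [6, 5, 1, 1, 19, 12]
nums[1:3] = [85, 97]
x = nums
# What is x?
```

nums starts as [6, 5, 1, 1, 19, 12] (length 6). The slice nums[1:3] covers indices [1, 2] with values [5, 1]. Replacing that slice with [85, 97] (same length) produces [6, 85, 97, 1, 19, 12].

[6, 85, 97, 1, 19, 12]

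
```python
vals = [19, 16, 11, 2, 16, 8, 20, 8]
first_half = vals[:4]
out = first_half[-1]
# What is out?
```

vals has length 8. The slice vals[:4] selects indices [0, 1, 2, 3] (0->19, 1->16, 2->11, 3->2), giving [19, 16, 11, 2]. So first_half = [19, 16, 11, 2]. Then first_half[-1] = 2.

2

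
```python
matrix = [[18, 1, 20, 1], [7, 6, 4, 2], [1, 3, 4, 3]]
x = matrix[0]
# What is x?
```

matrix has 3 rows. Row 0 is [18, 1, 20, 1].

[18, 1, 20, 1]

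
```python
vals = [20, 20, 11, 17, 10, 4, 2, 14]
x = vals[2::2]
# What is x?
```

vals has length 8. The slice vals[2::2] selects indices [2, 4, 6] (2->11, 4->10, 6->2), giving [11, 10, 2].

[11, 10, 2]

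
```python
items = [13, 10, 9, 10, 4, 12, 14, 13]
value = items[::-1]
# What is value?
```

items has length 8. The slice items[::-1] selects indices [7, 6, 5, 4, 3, 2, 1, 0] (7->13, 6->14, 5->12, 4->4, 3->10, 2->9, 1->10, 0->13), giving [13, 14, 12, 4, 10, 9, 10, 13].

[13, 14, 12, 4, 10, 9, 10, 13]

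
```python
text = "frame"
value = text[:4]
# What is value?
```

text has length 5. The slice text[:4] selects indices [0, 1, 2, 3] (0->'f', 1->'r', 2->'a', 3->'m'), giving 'fram'.

'fram'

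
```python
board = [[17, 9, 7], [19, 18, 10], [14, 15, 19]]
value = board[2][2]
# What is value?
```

board[2] = [14, 15, 19]. Taking column 2 of that row yields 19.

19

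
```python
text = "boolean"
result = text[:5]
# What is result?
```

text has length 7. The slice text[:5] selects indices [0, 1, 2, 3, 4] (0->'b', 1->'o', 2->'o', 3->'l', 4->'e'), giving 'boole'.

'boole'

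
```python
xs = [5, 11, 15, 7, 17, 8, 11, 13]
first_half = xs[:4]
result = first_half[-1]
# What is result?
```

xs has length 8. The slice xs[:4] selects indices [0, 1, 2, 3] (0->5, 1->11, 2->15, 3->7), giving [5, 11, 15, 7]. So first_half = [5, 11, 15, 7]. Then first_half[-1] = 7.

7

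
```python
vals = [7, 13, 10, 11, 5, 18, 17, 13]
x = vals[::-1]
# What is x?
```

vals has length 8. The slice vals[::-1] selects indices [7, 6, 5, 4, 3, 2, 1, 0] (7->13, 6->17, 5->18, 4->5, 3->11, 2->10, 1->13, 0->7), giving [13, 17, 18, 5, 11, 10, 13, 7].

[13, 17, 18, 5, 11, 10, 13, 7]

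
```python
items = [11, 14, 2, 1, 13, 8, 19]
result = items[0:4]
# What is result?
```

items has length 7. The slice items[0:4] selects indices [0, 1, 2, 3] (0->11, 1->14, 2->2, 3->1), giving [11, 14, 2, 1].

[11, 14, 2, 1]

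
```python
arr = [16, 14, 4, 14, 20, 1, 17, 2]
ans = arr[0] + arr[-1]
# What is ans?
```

arr has length 8. arr[0] = 16.
arr has length 8. Negative index -1 maps to positive index 8 + (-1) = 7. arr[7] = 2.
Sum: 16 + 2 = 18.

18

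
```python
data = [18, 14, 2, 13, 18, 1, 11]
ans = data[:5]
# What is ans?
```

data has length 7. The slice data[:5] selects indices [0, 1, 2, 3, 4] (0->18, 1->14, 2->2, 3->13, 4->18), giving [18, 14, 2, 13, 18].

[18, 14, 2, 13, 18]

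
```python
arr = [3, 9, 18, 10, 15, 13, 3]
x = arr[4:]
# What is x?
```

arr has length 7. The slice arr[4:] selects indices [4, 5, 6] (4->15, 5->13, 6->3), giving [15, 13, 3].

[15, 13, 3]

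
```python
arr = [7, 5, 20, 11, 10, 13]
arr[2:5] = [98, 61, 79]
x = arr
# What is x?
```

arr starts as [7, 5, 20, 11, 10, 13] (length 6). The slice arr[2:5] covers indices [2, 3, 4] with values [20, 11, 10]. Replacing that slice with [98, 61, 79] (same length) produces [7, 5, 98, 61, 79, 13].

[7, 5, 98, 61, 79, 13]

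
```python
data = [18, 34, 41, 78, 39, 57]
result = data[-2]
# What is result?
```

data has length 6. Negative index -2 maps to positive index 6 + (-2) = 4. data[4] = 39.

39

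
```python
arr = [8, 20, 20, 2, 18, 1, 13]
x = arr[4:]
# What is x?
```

arr has length 7. The slice arr[4:] selects indices [4, 5, 6] (4->18, 5->1, 6->13), giving [18, 1, 13].

[18, 1, 13]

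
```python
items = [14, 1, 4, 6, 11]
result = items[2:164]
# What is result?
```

items has length 5. The slice items[2:164] selects indices [2, 3, 4] (2->4, 3->6, 4->11), giving [4, 6, 11].

[4, 6, 11]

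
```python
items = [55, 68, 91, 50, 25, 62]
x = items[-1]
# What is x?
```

items has length 6. Negative index -1 maps to positive index 6 + (-1) = 5. items[5] = 62.

62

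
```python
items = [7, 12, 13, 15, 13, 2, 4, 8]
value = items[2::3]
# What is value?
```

items has length 8. The slice items[2::3] selects indices [2, 5] (2->13, 5->2), giving [13, 2].

[13, 2]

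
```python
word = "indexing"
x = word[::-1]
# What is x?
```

word has length 8. The slice word[::-1] selects indices [7, 6, 5, 4, 3, 2, 1, 0] (7->'g', 6->'n', 5->'i', 4->'x', 3->'e', 2->'d', 1->'n', 0->'i'), giving 'gnixedni'.

'gnixedni'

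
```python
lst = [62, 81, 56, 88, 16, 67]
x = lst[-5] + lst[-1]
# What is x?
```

lst has length 6. Negative index -5 maps to positive index 6 + (-5) = 1. lst[1] = 81.
lst has length 6. Negative index -1 maps to positive index 6 + (-1) = 5. lst[5] = 67.
Sum: 81 + 67 = 148.

148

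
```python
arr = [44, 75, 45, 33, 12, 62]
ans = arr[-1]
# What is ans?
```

arr has length 6. Negative index -1 maps to positive index 6 + (-1) = 5. arr[5] = 62.

62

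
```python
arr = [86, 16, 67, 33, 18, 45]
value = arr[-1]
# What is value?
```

arr has length 6. Negative index -1 maps to positive index 6 + (-1) = 5. arr[5] = 45.

45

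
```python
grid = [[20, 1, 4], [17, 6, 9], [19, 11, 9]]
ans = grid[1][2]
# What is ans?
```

grid[1] = [17, 6, 9]. Taking column 2 of that row yields 9.

9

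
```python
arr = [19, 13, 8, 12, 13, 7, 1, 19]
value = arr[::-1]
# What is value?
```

arr has length 8. The slice arr[::-1] selects indices [7, 6, 5, 4, 3, 2, 1, 0] (7->19, 6->1, 5->7, 4->13, 3->12, 2->8, 1->13, 0->19), giving [19, 1, 7, 13, 12, 8, 13, 19].

[19, 1, 7, 13, 12, 8, 13, 19]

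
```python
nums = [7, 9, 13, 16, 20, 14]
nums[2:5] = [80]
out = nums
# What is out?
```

nums starts as [7, 9, 13, 16, 20, 14] (length 6). The slice nums[2:5] covers indices [2, 3, 4] with values [13, 16, 20]. Replacing that slice with [80] (different length) produces [7, 9, 80, 14].

[7, 9, 80, 14]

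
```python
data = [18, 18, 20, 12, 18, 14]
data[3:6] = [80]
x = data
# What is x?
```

data starts as [18, 18, 20, 12, 18, 14] (length 6). The slice data[3:6] covers indices [3, 4, 5] with values [12, 18, 14]. Replacing that slice with [80] (different length) produces [18, 18, 20, 80].

[18, 18, 20, 80]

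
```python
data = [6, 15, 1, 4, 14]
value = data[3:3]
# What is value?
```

data has length 5. The slice data[3:3] resolves to an empty index range, so the result is [].

[]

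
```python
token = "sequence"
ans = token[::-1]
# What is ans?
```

token has length 8. The slice token[::-1] selects indices [7, 6, 5, 4, 3, 2, 1, 0] (7->'e', 6->'c', 5->'n', 4->'e', 3->'u', 2->'q', 1->'e', 0->'s'), giving 'ecneuqes'.

'ecneuqes'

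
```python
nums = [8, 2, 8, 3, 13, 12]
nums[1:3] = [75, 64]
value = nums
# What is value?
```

nums starts as [8, 2, 8, 3, 13, 12] (length 6). The slice nums[1:3] covers indices [1, 2] with values [2, 8]. Replacing that slice with [75, 64] (same length) produces [8, 75, 64, 3, 13, 12].

[8, 75, 64, 3, 13, 12]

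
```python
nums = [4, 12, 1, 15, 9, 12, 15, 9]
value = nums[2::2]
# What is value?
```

nums has length 8. The slice nums[2::2] selects indices [2, 4, 6] (2->1, 4->9, 6->15), giving [1, 9, 15].

[1, 9, 15]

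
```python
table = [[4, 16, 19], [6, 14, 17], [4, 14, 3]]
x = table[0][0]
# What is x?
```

table[0] = [4, 16, 19]. Taking column 0 of that row yields 4.

4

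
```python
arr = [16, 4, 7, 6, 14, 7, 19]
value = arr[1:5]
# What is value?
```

arr has length 7. The slice arr[1:5] selects indices [1, 2, 3, 4] (1->4, 2->7, 3->6, 4->14), giving [4, 7, 6, 14].

[4, 7, 6, 14]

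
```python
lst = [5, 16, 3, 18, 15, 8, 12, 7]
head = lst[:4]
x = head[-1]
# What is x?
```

lst has length 8. The slice lst[:4] selects indices [0, 1, 2, 3] (0->5, 1->16, 2->3, 3->18), giving [5, 16, 3, 18]. So head = [5, 16, 3, 18]. Then head[-1] = 18.

18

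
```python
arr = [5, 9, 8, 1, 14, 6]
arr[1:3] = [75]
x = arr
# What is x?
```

arr starts as [5, 9, 8, 1, 14, 6] (length 6). The slice arr[1:3] covers indices [1, 2] with values [9, 8]. Replacing that slice with [75] (different length) produces [5, 75, 1, 14, 6].

[5, 75, 1, 14, 6]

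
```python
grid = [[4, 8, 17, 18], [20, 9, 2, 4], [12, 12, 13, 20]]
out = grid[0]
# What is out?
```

grid has 3 rows. Row 0 is [4, 8, 17, 18].

[4, 8, 17, 18]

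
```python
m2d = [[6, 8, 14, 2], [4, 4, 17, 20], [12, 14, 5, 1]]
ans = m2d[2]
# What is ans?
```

m2d has 3 rows. Row 2 is [12, 14, 5, 1].

[12, 14, 5, 1]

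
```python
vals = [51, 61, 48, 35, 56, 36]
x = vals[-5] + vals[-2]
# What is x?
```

vals has length 6. Negative index -5 maps to positive index 6 + (-5) = 1. vals[1] = 61.
vals has length 6. Negative index -2 maps to positive index 6 + (-2) = 4. vals[4] = 56.
Sum: 61 + 56 = 117.

117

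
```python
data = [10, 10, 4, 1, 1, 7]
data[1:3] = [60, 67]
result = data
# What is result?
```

data starts as [10, 10, 4, 1, 1, 7] (length 6). The slice data[1:3] covers indices [1, 2] with values [10, 4]. Replacing that slice with [60, 67] (same length) produces [10, 60, 67, 1, 1, 7].

[10, 60, 67, 1, 1, 7]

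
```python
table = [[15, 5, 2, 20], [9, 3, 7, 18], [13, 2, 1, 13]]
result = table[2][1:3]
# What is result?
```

table[2] = [13, 2, 1, 13]. table[2] has length 4. The slice table[2][1:3] selects indices [1, 2] (1->2, 2->1), giving [2, 1].

[2, 1]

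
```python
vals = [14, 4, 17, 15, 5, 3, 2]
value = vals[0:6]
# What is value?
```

vals has length 7. The slice vals[0:6] selects indices [0, 1, 2, 3, 4, 5] (0->14, 1->4, 2->17, 3->15, 4->5, 5->3), giving [14, 4, 17, 15, 5, 3].

[14, 4, 17, 15, 5, 3]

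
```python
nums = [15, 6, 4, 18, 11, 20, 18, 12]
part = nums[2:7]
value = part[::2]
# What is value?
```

nums has length 8. The slice nums[2:7] selects indices [2, 3, 4, 5, 6] (2->4, 3->18, 4->11, 5->20, 6->18), giving [4, 18, 11, 20, 18]. So part = [4, 18, 11, 20, 18]. part has length 5. The slice part[::2] selects indices [0, 2, 4] (0->4, 2->11, 4->18), giving [4, 11, 18].

[4, 11, 18]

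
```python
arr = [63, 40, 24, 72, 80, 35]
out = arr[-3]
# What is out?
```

arr has length 6. Negative index -3 maps to positive index 6 + (-3) = 3. arr[3] = 72.

72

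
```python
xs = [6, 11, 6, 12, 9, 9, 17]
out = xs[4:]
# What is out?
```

xs has length 7. The slice xs[4:] selects indices [4, 5, 6] (4->9, 5->9, 6->17), giving [9, 9, 17].

[9, 9, 17]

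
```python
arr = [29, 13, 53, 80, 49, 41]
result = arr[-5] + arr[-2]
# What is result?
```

arr has length 6. Negative index -5 maps to positive index 6 + (-5) = 1. arr[1] = 13.
arr has length 6. Negative index -2 maps to positive index 6 + (-2) = 4. arr[4] = 49.
Sum: 13 + 49 = 62.

62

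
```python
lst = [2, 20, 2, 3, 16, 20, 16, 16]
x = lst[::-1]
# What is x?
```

lst has length 8. The slice lst[::-1] selects indices [7, 6, 5, 4, 3, 2, 1, 0] (7->16, 6->16, 5->20, 4->16, 3->3, 2->2, 1->20, 0->2), giving [16, 16, 20, 16, 3, 2, 20, 2].

[16, 16, 20, 16, 3, 2, 20, 2]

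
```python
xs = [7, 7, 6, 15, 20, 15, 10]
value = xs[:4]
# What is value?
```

xs has length 7. The slice xs[:4] selects indices [0, 1, 2, 3] (0->7, 1->7, 2->6, 3->15), giving [7, 7, 6, 15].

[7, 7, 6, 15]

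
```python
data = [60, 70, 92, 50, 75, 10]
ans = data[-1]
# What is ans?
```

data has length 6. Negative index -1 maps to positive index 6 + (-1) = 5. data[5] = 10.

10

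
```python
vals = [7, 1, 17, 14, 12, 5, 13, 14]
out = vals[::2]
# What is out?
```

vals has length 8. The slice vals[::2] selects indices [0, 2, 4, 6] (0->7, 2->17, 4->12, 6->13), giving [7, 17, 12, 13].

[7, 17, 12, 13]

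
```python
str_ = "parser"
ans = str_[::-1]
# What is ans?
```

str_ has length 6. The slice str_[::-1] selects indices [5, 4, 3, 2, 1, 0] (5->'r', 4->'e', 3->'s', 2->'r', 1->'a', 0->'p'), giving 'resrap'.

'resrap'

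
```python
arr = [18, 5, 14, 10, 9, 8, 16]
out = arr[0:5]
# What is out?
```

arr has length 7. The slice arr[0:5] selects indices [0, 1, 2, 3, 4] (0->18, 1->5, 2->14, 3->10, 4->9), giving [18, 5, 14, 10, 9].

[18, 5, 14, 10, 9]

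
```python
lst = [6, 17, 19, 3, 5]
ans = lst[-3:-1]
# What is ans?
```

lst has length 5. The slice lst[-3:-1] selects indices [2, 3] (2->19, 3->3), giving [19, 3].

[19, 3]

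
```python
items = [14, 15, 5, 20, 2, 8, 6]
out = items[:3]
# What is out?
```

items has length 7. The slice items[:3] selects indices [0, 1, 2] (0->14, 1->15, 2->5), giving [14, 15, 5].

[14, 15, 5]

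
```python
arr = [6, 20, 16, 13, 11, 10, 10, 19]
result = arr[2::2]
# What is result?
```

arr has length 8. The slice arr[2::2] selects indices [2, 4, 6] (2->16, 4->11, 6->10), giving [16, 11, 10].

[16, 11, 10]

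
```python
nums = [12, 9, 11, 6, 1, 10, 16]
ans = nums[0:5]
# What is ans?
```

nums has length 7. The slice nums[0:5] selects indices [0, 1, 2, 3, 4] (0->12, 1->9, 2->11, 3->6, 4->1), giving [12, 9, 11, 6, 1].

[12, 9, 11, 6, 1]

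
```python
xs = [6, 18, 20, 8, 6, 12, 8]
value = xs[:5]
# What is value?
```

xs has length 7. The slice xs[:5] selects indices [0, 1, 2, 3, 4] (0->6, 1->18, 2->20, 3->8, 4->6), giving [6, 18, 20, 8, 6].

[6, 18, 20, 8, 6]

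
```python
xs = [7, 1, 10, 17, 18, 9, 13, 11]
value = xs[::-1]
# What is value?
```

xs has length 8. The slice xs[::-1] selects indices [7, 6, 5, 4, 3, 2, 1, 0] (7->11, 6->13, 5->9, 4->18, 3->17, 2->10, 1->1, 0->7), giving [11, 13, 9, 18, 17, 10, 1, 7].

[11, 13, 9, 18, 17, 10, 1, 7]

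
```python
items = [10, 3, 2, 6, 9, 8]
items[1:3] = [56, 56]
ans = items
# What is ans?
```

items starts as [10, 3, 2, 6, 9, 8] (length 6). The slice items[1:3] covers indices [1, 2] with values [3, 2]. Replacing that slice with [56, 56] (same length) produces [10, 56, 56, 6, 9, 8].

[10, 56, 56, 6, 9, 8]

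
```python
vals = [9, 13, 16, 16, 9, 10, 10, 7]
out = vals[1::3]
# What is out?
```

vals has length 8. The slice vals[1::3] selects indices [1, 4, 7] (1->13, 4->9, 7->7), giving [13, 9, 7].

[13, 9, 7]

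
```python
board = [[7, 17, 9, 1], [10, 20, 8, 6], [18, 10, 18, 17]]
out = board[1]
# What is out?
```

board has 3 rows. Row 1 is [10, 20, 8, 6].

[10, 20, 8, 6]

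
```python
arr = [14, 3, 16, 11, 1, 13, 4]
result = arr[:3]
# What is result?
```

arr has length 7. The slice arr[:3] selects indices [0, 1, 2] (0->14, 1->3, 2->16), giving [14, 3, 16].

[14, 3, 16]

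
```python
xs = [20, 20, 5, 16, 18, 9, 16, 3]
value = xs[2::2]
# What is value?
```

xs has length 8. The slice xs[2::2] selects indices [2, 4, 6] (2->5, 4->18, 6->16), giving [5, 18, 16].

[5, 18, 16]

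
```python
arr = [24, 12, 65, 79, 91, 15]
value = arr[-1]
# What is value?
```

arr has length 6. Negative index -1 maps to positive index 6 + (-1) = 5. arr[5] = 15.

15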